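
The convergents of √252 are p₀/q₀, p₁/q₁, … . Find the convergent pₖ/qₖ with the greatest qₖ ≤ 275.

√252 = [15; 1, 6, 1, 30, …] (period length 4).
Convergents:
  p_0/q_0 = 15/1
  p_1/q_1 = 16/1
  p_2/q_2 = 111/7
  p_3/q_3 = 127/8
  p_4/q_4 = 3921/247
  p_5/q_5 = 4048/255
  p_6/q_6 = 28209/1777
q_5 = 255 ≤ 275 < 1777 = q_6, so the answer is 4048/255.

4048/255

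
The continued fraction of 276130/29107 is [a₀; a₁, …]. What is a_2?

18

276130 = 9·29107 + 14167   →  a_0 = 9
29107 = 2·14167 + 773   →  a_1 = 2
14167 = 18·773 + 253   →  a_2 = 18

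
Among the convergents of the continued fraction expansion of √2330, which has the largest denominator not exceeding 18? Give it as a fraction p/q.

531/11

√2330 = [48; 3, 1, 2, 2, 1, 3, 96, …] (period length 7).
Convergents:
  p_0/q_0 = 48/1
  p_1/q_1 = 145/3
  p_2/q_2 = 193/4
  p_3/q_3 = 531/11
  p_4/q_4 = 1255/26
q_3 = 11 ≤ 18 < 26 = q_4, so the answer is 531/11.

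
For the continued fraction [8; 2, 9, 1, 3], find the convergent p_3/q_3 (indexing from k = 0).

Using pₖ = aₖpₖ₋₁ + pₖ₋₂, qₖ = aₖqₖ₋₁ + qₖ₋₂ (with p₋₁=1, p₋₂=0, q₋₁=0, q₋₂=1):
  k=0: a=8, p=8, q=1
  k=1: a=2, p=17, q=2
  k=2: a=9, p=161, q=19
  k=3: a=1, p=178, q=21

178/21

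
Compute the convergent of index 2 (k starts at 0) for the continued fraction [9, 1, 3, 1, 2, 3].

39/4

Using pₖ = aₖpₖ₋₁ + pₖ₋₂, qₖ = aₖqₖ₋₁ + qₖ₋₂ (with p₋₁=1, p₋₂=0, q₋₁=0, q₋₂=1):
  k=0: a=9, p=9, q=1
  k=1: a=1, p=10, q=1
  k=2: a=3, p=39, q=4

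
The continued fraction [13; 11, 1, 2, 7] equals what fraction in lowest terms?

Using pₖ = aₖpₖ₋₁ + pₖ₋₂ and qₖ = aₖqₖ₋₁ + qₖ₋₂:
  k=0: a=13, p=13, q=1
  k=1: a=11, p=144, q=11
  k=2: a=1, p=157, q=12
  k=3: a=2, p=458, q=35
  k=4: a=7, p=3363, q=257

3363/257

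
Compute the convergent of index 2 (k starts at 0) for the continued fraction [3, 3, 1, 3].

Using pₖ = aₖpₖ₋₁ + pₖ₋₂, qₖ = aₖqₖ₋₁ + qₖ₋₂ (with p₋₁=1, p₋₂=0, q₋₁=0, q₋₂=1):
  k=0: a=3, p=3, q=1
  k=1: a=3, p=10, q=3
  k=2: a=1, p=13, q=4

13/4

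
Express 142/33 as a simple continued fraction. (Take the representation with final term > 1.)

[4; 3, 3, 3]

142 = 4·33 + 10
33 = 3·10 + 3
10 = 3·3 + 1
3 = 3·1 + 0  (stop)
So 142/33 = [4; 3, 3, 3].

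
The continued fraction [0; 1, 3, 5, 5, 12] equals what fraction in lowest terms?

1012/1329

Using pₖ = aₖpₖ₋₁ + pₖ₋₂ and qₖ = aₖqₖ₋₁ + qₖ₋₂:
  k=0: a=0, p=0, q=1
  k=1: a=1, p=1, q=1
  k=2: a=3, p=3, q=4
  k=3: a=5, p=16, q=21
  k=4: a=5, p=83, q=109
  k=5: a=12, p=1012, q=1329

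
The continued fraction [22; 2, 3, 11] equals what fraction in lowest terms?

Fold from the inside: start with 11/1.
  3 + 1/11 = 34/11
  2 + 11/34 = 79/34
  22 + 34/79 = 1772/79

1772/79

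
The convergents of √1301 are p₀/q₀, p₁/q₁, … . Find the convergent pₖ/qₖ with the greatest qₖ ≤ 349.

√1301 = [36; 14, 2, 2, 2, 2, 14, 72, …] (period length 7).
Convergents:
  p_0/q_0 = 36/1
  p_1/q_1 = 505/14
  p_2/q_2 = 1046/29
  p_3/q_3 = 2597/72
  p_4/q_4 = 6240/173
  p_5/q_5 = 15077/418
q_4 = 173 ≤ 349 < 418 = q_5, so the answer is 6240/173.

6240/173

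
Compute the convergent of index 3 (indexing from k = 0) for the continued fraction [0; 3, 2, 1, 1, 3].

3/10

Using pₖ = aₖpₖ₋₁ + pₖ₋₂, qₖ = aₖqₖ₋₁ + qₖ₋₂ (with p₋₁=1, p₋₂=0, q₋₁=0, q₋₂=1):
  k=0: a=0, p=0, q=1
  k=1: a=3, p=1, q=3
  k=2: a=2, p=2, q=7
  k=3: a=1, p=3, q=10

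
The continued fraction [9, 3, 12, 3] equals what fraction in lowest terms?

1063/114

Fold from the inside: start with 3/1.
  12 + 1/3 = 37/3
  3 + 3/37 = 114/37
  9 + 37/114 = 1063/114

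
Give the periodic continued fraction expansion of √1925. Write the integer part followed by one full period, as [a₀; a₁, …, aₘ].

[43; 1, 6, 1, 86]

a₀ = ⌊√1925⌋ = 43.
With m₀=0, d₀=1 and mₖ₊₁ = dₖaₖ − mₖ, dₖ₊₁ = (n − mₖ₊₁²)/dₖ, aₖ₊₁ = ⌊(a₀+mₖ₊₁)/dₖ₊₁⌋:
  k=1: m=43, d=76, a=1
  k=2: m=33, d=11, a=6
  k=3: m=33, d=76, a=1
  k=4: m=43, d=1, a=86
d=1 and a=2a₀=86 at k=4, so the next step gives (m, d) = (43, 76) again — its k=1 value — and the period has length 4.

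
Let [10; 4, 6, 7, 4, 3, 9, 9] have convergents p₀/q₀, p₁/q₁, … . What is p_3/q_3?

Using pₖ = aₖpₖ₋₁ + pₖ₋₂, qₖ = aₖqₖ₋₁ + qₖ₋₂ (with p₋₁=1, p₋₂=0, q₋₁=0, q₋₂=1):
  k=0: a=10, p=10, q=1
  k=1: a=4, p=41, q=4
  k=2: a=6, p=256, q=25
  k=3: a=7, p=1833, q=179

1833/179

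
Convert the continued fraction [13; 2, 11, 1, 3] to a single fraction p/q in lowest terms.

Fold from the inside: start with 3/1.
  1 + 1/3 = 4/3
  11 + 3/4 = 47/4
  2 + 4/47 = 98/47
  13 + 47/98 = 1321/98

1321/98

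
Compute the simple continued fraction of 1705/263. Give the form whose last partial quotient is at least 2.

[6; 2, 14, 9]

1705 = 6×263 + 127
263 = 2×127 + 9
127 = 14×9 + 1
9 = 9×1 + 0  (stop)
So 1705/263 = [6; 2, 14, 9].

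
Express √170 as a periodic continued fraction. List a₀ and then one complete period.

[13; 26]

a₀ = ⌊√170⌋ = 13.
With m₀=0, d₀=1 and mₖ₊₁ = dₖaₖ − mₖ, dₖ₊₁ = (n − mₖ₊₁²)/dₖ, aₖ₊₁ = ⌊(a₀+mₖ₊₁)/dₖ₊₁⌋:
  k=1: m=13, d=1, a=26
d=1 and a=2a₀=26 at k=1, so the next step gives (m, d) = (13, 1) again — its k=1 value — and the period has length 1.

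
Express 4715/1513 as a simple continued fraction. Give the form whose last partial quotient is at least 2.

4715 = 3×1513 + 176
1513 = 8×176 + 105
176 = 1×105 + 71
105 = 1×71 + 34
71 = 2×34 + 3
34 = 11×3 + 1
3 = 3×1 + 0  (stop)
So 4715/1513 = [3; 8, 1, 1, 2, 11, 3].

[3; 8, 1, 1, 2, 11, 3]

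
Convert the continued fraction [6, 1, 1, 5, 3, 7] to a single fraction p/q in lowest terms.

Using pₖ = aₖpₖ₋₁ + pₖ₋₂ and qₖ = aₖqₖ₋₁ + qₖ₋₂:
  k=0: a=6, p=6, q=1
  k=1: a=1, p=7, q=1
  k=2: a=1, p=13, q=2
  k=3: a=5, p=72, q=11
  k=4: a=3, p=229, q=35
  k=5: a=7, p=1675, q=256

1675/256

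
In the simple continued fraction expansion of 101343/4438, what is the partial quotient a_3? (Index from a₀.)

101343 = 22·4438 + 3707   →  a_0 = 22
4438 = 1·3707 + 731   →  a_1 = 1
3707 = 5·731 + 52   →  a_2 = 5
731 = 14·52 + 3   →  a_3 = 14

14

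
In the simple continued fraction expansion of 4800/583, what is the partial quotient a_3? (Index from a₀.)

2

4800 = 8·583 + 136   →  a_0 = 8
583 = 4·136 + 39   →  a_1 = 4
136 = 3·39 + 19   →  a_2 = 3
39 = 2·19 + 1   →  a_3 = 2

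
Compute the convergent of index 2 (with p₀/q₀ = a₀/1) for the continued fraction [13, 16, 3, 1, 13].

Using pₖ = aₖpₖ₋₁ + pₖ₋₂, qₖ = aₖqₖ₋₁ + qₖ₋₂ (with p₋₁=1, p₋₂=0, q₋₁=0, q₋₂=1):
  k=0: a=13, p=13, q=1
  k=1: a=16, p=209, q=16
  k=2: a=3, p=640, q=49

640/49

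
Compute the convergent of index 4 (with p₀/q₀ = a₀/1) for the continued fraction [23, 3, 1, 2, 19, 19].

Using pₖ = aₖpₖ₋₁ + pₖ₋₂, qₖ = aₖqₖ₋₁ + qₖ₋₂ (with p₋₁=1, p₋₂=0, q₋₁=0, q₋₂=1):
  k=0: a=23, p=23, q=1
  k=1: a=3, p=70, q=3
  k=2: a=1, p=93, q=4
  k=3: a=2, p=256, q=11
  k=4: a=19, p=4957, q=213

4957/213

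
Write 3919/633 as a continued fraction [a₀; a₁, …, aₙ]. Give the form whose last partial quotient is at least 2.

3919 = 6×633 + 121
633 = 5×121 + 28
121 = 4×28 + 9
28 = 3×9 + 1
9 = 9×1 + 0  (stop)
So 3919/633 = [6; 5, 4, 3, 9].

[6; 5, 4, 3, 9]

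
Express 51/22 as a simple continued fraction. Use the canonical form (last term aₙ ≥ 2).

[2; 3, 7]

51 = 2·22 + 7
22 = 3·7 + 1
7 = 7·1 + 0  (stop)
So 51/22 = [2; 3, 7].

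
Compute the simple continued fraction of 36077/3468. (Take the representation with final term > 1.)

36077 = 10*3468 + 1397
3468 = 2*1397 + 674
1397 = 2*674 + 49
674 = 13*49 + 37
49 = 1*37 + 12
37 = 3*12 + 1
12 = 12*1 + 0  (stop)
So 36077/3468 = [10; 2, 2, 13, 1, 3, 12].

[10; 2, 2, 13, 1, 3, 12]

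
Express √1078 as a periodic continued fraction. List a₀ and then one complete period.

[32; 1, 4, 1, 64]

a₀ = ⌊√1078⌋ = 32.
With m₀=0, d₀=1 and mₖ₊₁ = dₖaₖ − mₖ, dₖ₊₁ = (n − mₖ₊₁²)/dₖ, aₖ₊₁ = ⌊(a₀+mₖ₊₁)/dₖ₊₁⌋:
  k=1: m=32, d=54, a=1
  k=2: m=22, d=11, a=4
  k=3: m=22, d=54, a=1
  k=4: m=32, d=1, a=64
d=1 and a=2a₀=64 at k=4, so the next step gives (m, d) = (32, 54) again — its k=1 value — and the period has length 4.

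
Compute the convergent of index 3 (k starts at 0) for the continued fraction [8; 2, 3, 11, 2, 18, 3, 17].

666/79

Using pₖ = aₖpₖ₋₁ + pₖ₋₂, qₖ = aₖqₖ₋₁ + qₖ₋₂ (with p₋₁=1, p₋₂=0, q₋₁=0, q₋₂=1):
  k=0: a=8, p=8, q=1
  k=1: a=2, p=17, q=2
  k=2: a=3, p=59, q=7
  k=3: a=11, p=666, q=79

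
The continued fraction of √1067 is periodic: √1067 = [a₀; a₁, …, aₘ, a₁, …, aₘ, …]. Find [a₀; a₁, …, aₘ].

a₀ = ⌊√1067⌋ = 32.
With m₀=0, d₀=1 and mₖ₊₁ = dₖaₖ − mₖ, dₖ₊₁ = (n − mₖ₊₁²)/dₖ, aₖ₊₁ = ⌊(a₀+mₖ₊₁)/dₖ₊₁⌋:
  k=1: m=32, d=43, a=1
  k=2: m=11, d=22, a=1
  k=3: m=11, d=43, a=1
  k=4: m=32, d=1, a=64
d=1 and a=2a₀=64 at k=4, so the next step gives (m, d) = (32, 43) again — its k=1 value — and the period has length 4.

[32; 1, 1, 1, 64]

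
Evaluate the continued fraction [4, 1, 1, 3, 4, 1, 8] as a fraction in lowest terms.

Using pₖ = aₖpₖ₋₁ + pₖ₋₂ and qₖ = aₖqₖ₋₁ + qₖ₋₂:
  k=0: a=4, p=4, q=1
  k=1: a=1, p=5, q=1
  k=2: a=1, p=9, q=2
  k=3: a=3, p=32, q=7
  k=4: a=4, p=137, q=30
  k=5: a=1, p=169, q=37
  k=6: a=8, p=1489, q=326

1489/326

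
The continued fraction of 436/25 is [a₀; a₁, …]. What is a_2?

3

436 = 17·25 + 11   →  a_0 = 17
25 = 2·11 + 3   →  a_1 = 2
11 = 3·3 + 2   →  a_2 = 3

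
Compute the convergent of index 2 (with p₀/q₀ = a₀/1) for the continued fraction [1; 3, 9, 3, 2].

37/28

Using pₖ = aₖpₖ₋₁ + pₖ₋₂, qₖ = aₖqₖ₋₁ + qₖ₋₂ (with p₋₁=1, p₋₂=0, q₋₁=0, q₋₂=1):
  k=0: a=1, p=1, q=1
  k=1: a=3, p=4, q=3
  k=2: a=9, p=37, q=28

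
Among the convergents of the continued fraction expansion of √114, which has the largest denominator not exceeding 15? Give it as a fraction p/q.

√114 = [10; 1, 2, 10, 2, 1, 20, …] (period length 6).
Convergents:
  p_0/q_0 = 10/1
  p_1/q_1 = 11/1
  p_2/q_2 = 32/3
  p_3/q_3 = 331/31
q_2 = 3 ≤ 15 < 31 = q_3, so the answer is 32/3.

32/3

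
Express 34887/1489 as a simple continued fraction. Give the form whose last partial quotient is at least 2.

[23; 2, 3, 16, 13]

34887 = 23*1489 + 640
1489 = 2*640 + 209
640 = 3*209 + 13
209 = 16*13 + 1
13 = 13*1 + 0  (stop)
So 34887/1489 = [23; 2, 3, 16, 13].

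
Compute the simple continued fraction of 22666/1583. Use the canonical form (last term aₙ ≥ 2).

[14; 3, 7, 10, 7]

22666 = 14·1583 + 504
1583 = 3·504 + 71
504 = 7·71 + 7
71 = 10·7 + 1
7 = 7·1 + 0  (stop)
So 22666/1583 = [14; 3, 7, 10, 7].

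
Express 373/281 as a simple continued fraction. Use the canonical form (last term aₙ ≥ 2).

373 = 1·281 + 92
281 = 3·92 + 5
92 = 18·5 + 2
5 = 2·2 + 1
2 = 2·1 + 0  (stop)
So 373/281 = [1; 3, 18, 2, 2].

[1; 3, 18, 2, 2]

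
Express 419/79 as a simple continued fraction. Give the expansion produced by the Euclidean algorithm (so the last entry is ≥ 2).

[5; 3, 3, 2, 3]

419 = 5*79 + 24
79 = 3*24 + 7
24 = 3*7 + 3
7 = 2*3 + 1
3 = 3*1 + 0  (stop)
So 419/79 = [5; 3, 3, 2, 3].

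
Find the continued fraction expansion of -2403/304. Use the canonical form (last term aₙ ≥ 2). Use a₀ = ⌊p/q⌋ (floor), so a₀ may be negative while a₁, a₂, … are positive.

[-8; 10, 2, 14]

-2403 = -8·304 + 29
304 = 10·29 + 14
29 = 2·14 + 1
14 = 14·1 + 0  (stop)
So -2403/304 = [-8; 10, 2, 14].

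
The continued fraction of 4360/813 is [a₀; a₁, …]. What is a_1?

2

4360 = 5·813 + 295   →  a_0 = 5
813 = 2·295 + 223   →  a_1 = 2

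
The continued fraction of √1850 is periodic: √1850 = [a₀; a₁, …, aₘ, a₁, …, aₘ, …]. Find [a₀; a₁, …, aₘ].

a₀ = ⌊√1850⌋ = 43.
With m₀=0, d₀=1 and mₖ₊₁ = dₖaₖ − mₖ, dₖ₊₁ = (n − mₖ₊₁²)/dₖ, aₖ₊₁ = ⌊(a₀+mₖ₊₁)/dₖ₊₁⌋:
  k=1: m=43, d=1, a=86
d=1 and a=2a₀=86 at k=1, so the next step gives (m, d) = (43, 1) again — its k=1 value — and the period has length 1.

[43; 86]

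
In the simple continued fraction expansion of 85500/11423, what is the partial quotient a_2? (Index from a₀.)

85500 = 7·11423 + 5539   →  a_0 = 7
11423 = 2·5539 + 345   →  a_1 = 2
5539 = 16·345 + 19   →  a_2 = 16

16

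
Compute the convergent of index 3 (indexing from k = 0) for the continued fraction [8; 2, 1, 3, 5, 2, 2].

92/11

Using pₖ = aₖpₖ₋₁ + pₖ₋₂, qₖ = aₖqₖ₋₁ + qₖ₋₂ (with p₋₁=1, p₋₂=0, q₋₁=0, q₋₂=1):
  k=0: a=8, p=8, q=1
  k=1: a=2, p=17, q=2
  k=2: a=1, p=25, q=3
  k=3: a=3, p=92, q=11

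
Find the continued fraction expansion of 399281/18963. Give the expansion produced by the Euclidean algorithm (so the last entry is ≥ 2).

399281 = 21×18963 + 1058
18963 = 17×1058 + 977
1058 = 1×977 + 81
977 = 12×81 + 5
81 = 16×5 + 1
5 = 5×1 + 0  (stop)
So 399281/18963 = [21; 17, 1, 12, 16, 5].

[21; 17, 1, 12, 16, 5]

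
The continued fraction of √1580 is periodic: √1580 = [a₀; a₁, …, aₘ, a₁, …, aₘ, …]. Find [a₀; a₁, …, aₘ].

a₀ = ⌊√1580⌋ = 39.
With m₀=0, d₀=1 and mₖ₊₁ = dₖaₖ − mₖ, dₖ₊₁ = (n − mₖ₊₁²)/dₖ, aₖ₊₁ = ⌊(a₀+mₖ₊₁)/dₖ₊₁⌋:
  k=1: m=39, d=59, a=1
  k=2: m=20, d=20, a=2
  k=3: m=20, d=59, a=1
  k=4: m=39, d=1, a=78
d=1 and a=2a₀=78 at k=4, so the next step gives (m, d) = (39, 59) again — its k=1 value — and the period has length 4.

[39; 1, 2, 1, 78]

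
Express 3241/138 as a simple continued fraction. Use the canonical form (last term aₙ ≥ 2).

[23; 2, 16, 1, 3]

3241 = 23*138 + 67
138 = 2*67 + 4
67 = 16*4 + 3
4 = 1*3 + 1
3 = 3*1 + 0  (stop)
So 3241/138 = [23; 2, 16, 1, 3].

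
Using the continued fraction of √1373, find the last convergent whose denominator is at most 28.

√1373 = [37; 18, 1, 1, 18, 74, …] (period length 5).
Convergents:
  p_0/q_0 = 37/1
  p_1/q_1 = 667/18
  p_2/q_2 = 704/19
  p_3/q_3 = 1371/37
q_2 = 19 ≤ 28 < 37 = q_3, so the answer is 704/19.

704/19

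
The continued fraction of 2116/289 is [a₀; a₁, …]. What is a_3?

2116 = 7·289 + 93   →  a_0 = 7
289 = 3·93 + 10   →  a_1 = 3
93 = 9·10 + 3   →  a_2 = 9
10 = 3·3 + 1   →  a_3 = 3

3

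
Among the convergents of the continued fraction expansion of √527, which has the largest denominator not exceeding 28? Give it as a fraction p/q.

√527 = [22; 1, 21, 1, 44, …] (period length 4).
Convergents:
  p_0/q_0 = 22/1
  p_1/q_1 = 23/1
  p_2/q_2 = 505/22
  p_3/q_3 = 528/23
  p_4/q_4 = 23737/1034
q_3 = 23 ≤ 28 < 1034 = q_4, so the answer is 528/23.

528/23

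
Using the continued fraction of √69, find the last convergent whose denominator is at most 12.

√69 = [8; 3, 3, 1, 4, 1, 3, 3, 16, …] (period length 8).
Convergents:
  p_0/q_0 = 8/1
  p_1/q_1 = 25/3
  p_2/q_2 = 83/10
  p_3/q_3 = 108/13
q_2 = 10 ≤ 12 < 13 = q_3, so the answer is 83/10.

83/10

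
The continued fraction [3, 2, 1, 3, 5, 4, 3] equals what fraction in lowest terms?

2646/787

Using pₖ = aₖpₖ₋₁ + pₖ₋₂ and qₖ = aₖqₖ₋₁ + qₖ₋₂:
  k=0: a=3, p=3, q=1
  k=1: a=2, p=7, q=2
  k=2: a=1, p=10, q=3
  k=3: a=3, p=37, q=11
  k=4: a=5, p=195, q=58
  k=5: a=4, p=817, q=243
  k=6: a=3, p=2646, q=787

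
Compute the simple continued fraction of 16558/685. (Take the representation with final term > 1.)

16558 = 24·685 + 118
685 = 5·118 + 95
118 = 1·95 + 23
95 = 4·23 + 3
23 = 7·3 + 2
3 = 1·2 + 1
2 = 2·1 + 0  (stop)
So 16558/685 = [24; 5, 1, 4, 7, 1, 2].

[24; 5, 1, 4, 7, 1, 2]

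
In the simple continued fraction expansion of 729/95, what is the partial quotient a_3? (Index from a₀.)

729 = 7·95 + 64   →  a_0 = 7
95 = 1·64 + 31   →  a_1 = 1
64 = 2·31 + 2   →  a_2 = 2
31 = 15·2 + 1   →  a_3 = 15

15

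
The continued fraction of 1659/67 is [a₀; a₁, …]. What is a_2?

3

1659 = 24·67 + 51   →  a_0 = 24
67 = 1·51 + 16   →  a_1 = 1
51 = 3·16 + 3   →  a_2 = 3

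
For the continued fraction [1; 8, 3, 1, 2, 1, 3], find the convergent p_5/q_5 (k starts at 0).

139/124

Using pₖ = aₖpₖ₋₁ + pₖ₋₂, qₖ = aₖqₖ₋₁ + qₖ₋₂ (with p₋₁=1, p₋₂=0, q₋₁=0, q₋₂=1):
  k=0: a=1, p=1, q=1
  k=1: a=8, p=9, q=8
  k=2: a=3, p=28, q=25
  k=3: a=1, p=37, q=33
  k=4: a=2, p=102, q=91
  k=5: a=1, p=139, q=124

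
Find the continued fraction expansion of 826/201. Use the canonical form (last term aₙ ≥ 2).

826 = 4·201 + 22
201 = 9·22 + 3
22 = 7·3 + 1
3 = 3·1 + 0  (stop)
So 826/201 = [4; 9, 7, 3].

[4; 9, 7, 3]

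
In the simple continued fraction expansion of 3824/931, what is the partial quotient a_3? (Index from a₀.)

3824 = 4·931 + 100   →  a_0 = 4
931 = 9·100 + 31   →  a_1 = 9
100 = 3·31 + 7   →  a_2 = 3
31 = 4·7 + 3   →  a_3 = 4

4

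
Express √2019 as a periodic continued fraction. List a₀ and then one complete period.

[44; 1, 13, 1, 88]

a₀ = ⌊√2019⌋ = 44.
With m₀=0, d₀=1 and mₖ₊₁ = dₖaₖ − mₖ, dₖ₊₁ = (n − mₖ₊₁²)/dₖ, aₖ₊₁ = ⌊(a₀+mₖ₊₁)/dₖ₊₁⌋:
  k=1: m=44, d=83, a=1
  k=2: m=39, d=6, a=13
  k=3: m=39, d=83, a=1
  k=4: m=44, d=1, a=88
d=1 and a=2a₀=88 at k=4, so the next step gives (m, d) = (44, 83) again — its k=1 value — and the period has length 4.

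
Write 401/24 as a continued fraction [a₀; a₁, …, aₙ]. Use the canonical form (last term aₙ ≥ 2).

[16; 1, 2, 2, 3]

401 = 16*24 + 17
24 = 1*17 + 7
17 = 2*7 + 3
7 = 2*3 + 1
3 = 3*1 + 0  (stop)
So 401/24 = [16; 1, 2, 2, 3].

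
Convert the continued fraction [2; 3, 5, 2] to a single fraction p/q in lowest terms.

Fold from the inside: start with 2/1.
  5 + 1/2 = 11/2
  3 + 2/11 = 35/11
  2 + 11/35 = 81/35

81/35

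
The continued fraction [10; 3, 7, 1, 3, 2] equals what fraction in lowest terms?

Fold from the inside: start with 2/1.
  3 + 1/2 = 7/2
  1 + 2/7 = 9/7
  7 + 7/9 = 70/9
  3 + 9/70 = 219/70
  10 + 70/219 = 2260/219

2260/219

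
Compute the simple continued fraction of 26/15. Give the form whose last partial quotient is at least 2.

26 = 1×15 + 11
15 = 1×11 + 4
11 = 2×4 + 3
4 = 1×3 + 1
3 = 3×1 + 0  (stop)
So 26/15 = [1; 1, 2, 1, 3].

[1; 1, 2, 1, 3]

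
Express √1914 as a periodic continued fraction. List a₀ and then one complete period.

[43; 1, 2, 1, 86]

a₀ = ⌊√1914⌋ = 43.
With m₀=0, d₀=1 and mₖ₊₁ = dₖaₖ − mₖ, dₖ₊₁ = (n − mₖ₊₁²)/dₖ, aₖ₊₁ = ⌊(a₀+mₖ₊₁)/dₖ₊₁⌋:
  k=1: m=43, d=65, a=1
  k=2: m=22, d=22, a=2
  k=3: m=22, d=65, a=1
  k=4: m=43, d=1, a=86
d=1 and a=2a₀=86 at k=4, so the next step gives (m, d) = (43, 65) again — its k=1 value — and the period has length 4.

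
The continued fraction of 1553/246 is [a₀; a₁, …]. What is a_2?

1553 = 6·246 + 77   →  a_0 = 6
246 = 3·77 + 15   →  a_1 = 3
77 = 5·15 + 2   →  a_2 = 5

5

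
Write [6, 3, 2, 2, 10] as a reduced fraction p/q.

1114/177

Using pₖ = aₖpₖ₋₁ + pₖ₋₂ and qₖ = aₖqₖ₋₁ + qₖ₋₂:
  k=0: a=6, p=6, q=1
  k=1: a=3, p=19, q=3
  k=2: a=2, p=44, q=7
  k=3: a=2, p=107, q=17
  k=4: a=10, p=1114, q=177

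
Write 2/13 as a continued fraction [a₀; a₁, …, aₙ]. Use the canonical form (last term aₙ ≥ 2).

2 = 0·13 + 2
13 = 6·2 + 1
2 = 2·1 + 0  (stop)
So 2/13 = [0; 6, 2].

[0; 6, 2]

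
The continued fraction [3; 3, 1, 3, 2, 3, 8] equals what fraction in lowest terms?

Fold from the inside: start with 8/1.
  3 + 1/8 = 25/8
  2 + 8/25 = 58/25
  3 + 25/58 = 199/58
  1 + 58/199 = 257/199
  3 + 199/257 = 970/257
  3 + 257/970 = 3167/970

3167/970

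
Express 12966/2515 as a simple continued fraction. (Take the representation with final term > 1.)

[5; 6, 2, 3, 5, 3, 3]

12966 = 5·2515 + 391
2515 = 6·391 + 169
391 = 2·169 + 53
169 = 3·53 + 10
53 = 5·10 + 3
10 = 3·3 + 1
3 = 3·1 + 0  (stop)
So 12966/2515 = [5; 6, 2, 3, 5, 3, 3].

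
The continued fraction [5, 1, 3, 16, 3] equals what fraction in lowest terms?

Using pₖ = aₖpₖ₋₁ + pₖ₋₂ and qₖ = aₖqₖ₋₁ + qₖ₋₂:
  k=0: a=5, p=5, q=1
  k=1: a=1, p=6, q=1
  k=2: a=3, p=23, q=4
  k=3: a=16, p=374, q=65
  k=4: a=3, p=1145, q=199

1145/199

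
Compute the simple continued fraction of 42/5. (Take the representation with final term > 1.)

[8; 2, 2]

42 = 8*5 + 2
5 = 2*2 + 1
2 = 2*1 + 0  (stop)
So 42/5 = [8; 2, 2].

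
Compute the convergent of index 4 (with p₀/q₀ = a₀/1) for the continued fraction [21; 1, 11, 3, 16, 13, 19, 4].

Using pₖ = aₖpₖ₋₁ + pₖ₋₂, qₖ = aₖqₖ₋₁ + qₖ₋₂ (with p₋₁=1, p₋₂=0, q₋₁=0, q₋₂=1):
  k=0: a=21, p=21, q=1
  k=1: a=1, p=22, q=1
  k=2: a=11, p=263, q=12
  k=3: a=3, p=811, q=37
  k=4: a=16, p=13239, q=604

13239/604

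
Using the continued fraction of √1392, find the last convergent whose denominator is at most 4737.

116443/3121

√1392 = [37; 3, 4, 3, 74, …] (period length 4).
Convergents:
  p_0/q_0 = 37/1
  p_1/q_1 = 112/3
  p_2/q_2 = 485/13
  p_3/q_3 = 1567/42
  p_4/q_4 = 116443/3121
  p_5/q_5 = 350896/9405
q_4 = 3121 ≤ 4737 < 9405 = q_5, so the answer is 116443/3121.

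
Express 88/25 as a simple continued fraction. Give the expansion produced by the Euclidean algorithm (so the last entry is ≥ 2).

[3; 1, 1, 12]

88 = 3·25 + 13
25 = 1·13 + 12
13 = 1·12 + 1
12 = 12·1 + 0  (stop)
So 88/25 = [3; 1, 1, 12].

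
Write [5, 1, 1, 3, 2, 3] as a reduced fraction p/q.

306/55

Using pₖ = aₖpₖ₋₁ + pₖ₋₂ and qₖ = aₖqₖ₋₁ + qₖ₋₂:
  k=0: a=5, p=5, q=1
  k=1: a=1, p=6, q=1
  k=2: a=1, p=11, q=2
  k=3: a=3, p=39, q=7
  k=4: a=2, p=89, q=16
  k=5: a=3, p=306, q=55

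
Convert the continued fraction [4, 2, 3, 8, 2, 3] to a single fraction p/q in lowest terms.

Using pₖ = aₖpₖ₋₁ + pₖ₋₂ and qₖ = aₖqₖ₋₁ + qₖ₋₂:
  k=0: a=4, p=4, q=1
  k=1: a=2, p=9, q=2
  k=2: a=3, p=31, q=7
  k=3: a=8, p=257, q=58
  k=4: a=2, p=545, q=123
  k=5: a=3, p=1892, q=427

1892/427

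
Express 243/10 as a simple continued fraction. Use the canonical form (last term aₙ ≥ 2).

243 = 24×10 + 3
10 = 3×3 + 1
3 = 3×1 + 0  (stop)
So 243/10 = [24; 3, 3].

[24; 3, 3]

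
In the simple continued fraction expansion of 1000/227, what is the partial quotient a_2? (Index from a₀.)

1000 = 4·227 + 92   →  a_0 = 4
227 = 2·92 + 43   →  a_1 = 2
92 = 2·43 + 6   →  a_2 = 2

2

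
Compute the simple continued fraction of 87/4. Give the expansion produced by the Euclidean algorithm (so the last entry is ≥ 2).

[21; 1, 3]

87 = 21×4 + 3
4 = 1×3 + 1
3 = 3×1 + 0  (stop)
So 87/4 = [21; 1, 3].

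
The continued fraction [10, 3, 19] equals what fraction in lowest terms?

Using pₖ = aₖpₖ₋₁ + pₖ₋₂ and qₖ = aₖqₖ₋₁ + qₖ₋₂:
  k=0: a=10, p=10, q=1
  k=1: a=3, p=31, q=3
  k=2: a=19, p=599, q=58

599/58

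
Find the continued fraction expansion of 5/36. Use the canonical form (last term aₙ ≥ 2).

5 = 0·36 + 5
36 = 7·5 + 1
5 = 5·1 + 0  (stop)
So 5/36 = [0; 7, 5].

[0; 7, 5]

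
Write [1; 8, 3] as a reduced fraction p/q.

28/25

Fold from the inside: start with 3/1.
  8 + 1/3 = 25/3
  1 + 3/25 = 28/25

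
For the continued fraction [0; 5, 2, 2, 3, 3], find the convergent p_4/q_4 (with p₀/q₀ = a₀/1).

17/92

Using pₖ = aₖpₖ₋₁ + pₖ₋₂, qₖ = aₖqₖ₋₁ + qₖ₋₂ (with p₋₁=1, p₋₂=0, q₋₁=0, q₋₂=1):
  k=0: a=0, p=0, q=1
  k=1: a=5, p=1, q=5
  k=2: a=2, p=2, q=11
  k=3: a=2, p=5, q=27
  k=4: a=3, p=17, q=92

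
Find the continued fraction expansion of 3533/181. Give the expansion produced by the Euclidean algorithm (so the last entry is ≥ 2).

[19; 1, 1, 12, 2, 3]

3533 = 19·181 + 94
181 = 1·94 + 87
94 = 1·87 + 7
87 = 12·7 + 3
7 = 2·3 + 1
3 = 3·1 + 0  (stop)
So 3533/181 = [19; 1, 1, 12, 2, 3].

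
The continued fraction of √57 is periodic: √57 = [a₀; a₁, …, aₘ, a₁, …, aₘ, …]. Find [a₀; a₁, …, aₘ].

[7; 1, 1, 4, 1, 1, 14]

a₀ = ⌊√57⌋ = 7.
With m₀=0, d₀=1 and mₖ₊₁ = dₖaₖ − mₖ, dₖ₊₁ = (n − mₖ₊₁²)/dₖ, aₖ₊₁ = ⌊(a₀+mₖ₊₁)/dₖ₊₁⌋:
  k=1: m=7, d=8, a=1
  k=2: m=1, d=7, a=1
  k=3: m=6, d=3, a=4
  k=4: m=6, d=7, a=1
  k=5: m=1, d=8, a=1
  k=6: m=7, d=1, a=14
d=1 and a=2a₀=14 at k=6, so the next step gives (m, d) = (7, 8) again — its k=1 value — and the period has length 6.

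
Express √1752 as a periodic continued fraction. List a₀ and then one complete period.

[41; 1, 5, 1, 82]

a₀ = ⌊√1752⌋ = 41.
With m₀=0, d₀=1 and mₖ₊₁ = dₖaₖ − mₖ, dₖ₊₁ = (n − mₖ₊₁²)/dₖ, aₖ₊₁ = ⌊(a₀+mₖ₊₁)/dₖ₊₁⌋:
  k=1: m=41, d=71, a=1
  k=2: m=30, d=12, a=5
  k=3: m=30, d=71, a=1
  k=4: m=41, d=1, a=82
d=1 and a=2a₀=82 at k=4, so the next step gives (m, d) = (41, 71) again — its k=1 value — and the period has length 4.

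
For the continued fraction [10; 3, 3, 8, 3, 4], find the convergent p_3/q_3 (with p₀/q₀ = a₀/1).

Using pₖ = aₖpₖ₋₁ + pₖ₋₂, qₖ = aₖqₖ₋₁ + qₖ₋₂ (with p₋₁=1, p₋₂=0, q₋₁=0, q₋₂=1):
  k=0: a=10, p=10, q=1
  k=1: a=3, p=31, q=3
  k=2: a=3, p=103, q=10
  k=3: a=8, p=855, q=83

855/83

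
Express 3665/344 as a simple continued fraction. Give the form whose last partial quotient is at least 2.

3665 = 10·344 + 225
344 = 1·225 + 119
225 = 1·119 + 106
119 = 1·106 + 13
106 = 8·13 + 2
13 = 6·2 + 1
2 = 2·1 + 0  (stop)
So 3665/344 = [10; 1, 1, 1, 8, 6, 2].

[10; 1, 1, 1, 8, 6, 2]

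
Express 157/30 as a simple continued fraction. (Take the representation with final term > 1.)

[5; 4, 3, 2]

157 = 5·30 + 7
30 = 4·7 + 2
7 = 3·2 + 1
2 = 2·1 + 0  (stop)
So 157/30 = [5; 4, 3, 2].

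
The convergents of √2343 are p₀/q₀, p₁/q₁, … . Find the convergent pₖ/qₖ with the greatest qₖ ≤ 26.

√2343 = [48; 2, 2, 8, 2, 2, 96, …] (period length 6).
Convergents:
  p_0/q_0 = 48/1
  p_1/q_1 = 97/2
  p_2/q_2 = 242/5
  p_3/q_3 = 2033/42
q_2 = 5 ≤ 26 < 42 = q_3, so the answer is 242/5.

242/5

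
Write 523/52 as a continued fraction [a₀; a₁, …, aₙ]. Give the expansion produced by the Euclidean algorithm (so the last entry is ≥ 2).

[10; 17, 3]

523 = 10·52 + 3
52 = 17·3 + 1
3 = 3·1 + 0  (stop)
So 523/52 = [10; 17, 3].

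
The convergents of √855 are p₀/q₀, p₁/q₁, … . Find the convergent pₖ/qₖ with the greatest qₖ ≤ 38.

731/25

√855 = [29; 4, 6, 4, 58, …] (period length 4).
Convergents:
  p_0/q_0 = 29/1
  p_1/q_1 = 117/4
  p_2/q_2 = 731/25
  p_3/q_3 = 3041/104
q_2 = 25 ≤ 38 < 104 = q_3, so the answer is 731/25.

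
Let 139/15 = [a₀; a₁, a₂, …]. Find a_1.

139 = 9·15 + 4   →  a_0 = 9
15 = 3·4 + 3   →  a_1 = 3

3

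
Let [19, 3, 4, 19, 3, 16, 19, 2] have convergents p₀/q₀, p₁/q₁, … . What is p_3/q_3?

4827/250

Using pₖ = aₖpₖ₋₁ + pₖ₋₂, qₖ = aₖqₖ₋₁ + qₖ₋₂ (with p₋₁=1, p₋₂=0, q₋₁=0, q₋₂=1):
  k=0: a=19, p=19, q=1
  k=1: a=3, p=58, q=3
  k=2: a=4, p=251, q=13
  k=3: a=19, p=4827, q=250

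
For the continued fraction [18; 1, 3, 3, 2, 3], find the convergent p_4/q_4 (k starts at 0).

563/30

Using pₖ = aₖpₖ₋₁ + pₖ₋₂, qₖ = aₖqₖ₋₁ + qₖ₋₂ (with p₋₁=1, p₋₂=0, q₋₁=0, q₋₂=1):
  k=0: a=18, p=18, q=1
  k=1: a=1, p=19, q=1
  k=2: a=3, p=75, q=4
  k=3: a=3, p=244, q=13
  k=4: a=2, p=563, q=30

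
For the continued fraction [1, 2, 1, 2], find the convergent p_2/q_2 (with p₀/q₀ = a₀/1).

Using pₖ = aₖpₖ₋₁ + pₖ₋₂, qₖ = aₖqₖ₋₁ + qₖ₋₂ (with p₋₁=1, p₋₂=0, q₋₁=0, q₋₂=1):
  k=0: a=1, p=1, q=1
  k=1: a=2, p=3, q=2
  k=2: a=1, p=4, q=3

4/3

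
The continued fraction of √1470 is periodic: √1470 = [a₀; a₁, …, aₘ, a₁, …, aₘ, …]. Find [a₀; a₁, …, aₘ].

[38; 2, 1, 14, 1, 2, 76]

a₀ = ⌊√1470⌋ = 38.
With m₀=0, d₀=1 and mₖ₊₁ = dₖaₖ − mₖ, dₖ₊₁ = (n − mₖ₊₁²)/dₖ, aₖ₊₁ = ⌊(a₀+mₖ₊₁)/dₖ₊₁⌋:
  k=1: m=38, d=26, a=2
  k=2: m=14, d=49, a=1
  k=3: m=35, d=5, a=14
  k=4: m=35, d=49, a=1
  k=5: m=14, d=26, a=2
  k=6: m=38, d=1, a=76
d=1 and a=2a₀=76 at k=6, so the next step gives (m, d) = (38, 26) again — its k=1 value — and the period has length 6.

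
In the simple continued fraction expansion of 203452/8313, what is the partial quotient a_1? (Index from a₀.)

2

203452 = 24·8313 + 3940   →  a_0 = 24
8313 = 2·3940 + 433   →  a_1 = 2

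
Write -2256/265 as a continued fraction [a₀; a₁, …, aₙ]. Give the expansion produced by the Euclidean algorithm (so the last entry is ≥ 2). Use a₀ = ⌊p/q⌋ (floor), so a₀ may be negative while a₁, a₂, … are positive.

[-9; 2, 18, 2, 3]

-2256 = -9*265 + 129
265 = 2*129 + 7
129 = 18*7 + 3
7 = 2*3 + 1
3 = 3*1 + 0  (stop)
So -2256/265 = [-9; 2, 18, 2, 3].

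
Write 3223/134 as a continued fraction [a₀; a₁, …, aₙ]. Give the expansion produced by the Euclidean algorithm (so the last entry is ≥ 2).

3223 = 24·134 + 7
134 = 19·7 + 1
7 = 7·1 + 0  (stop)
So 3223/134 = [24; 19, 7].

[24; 19, 7]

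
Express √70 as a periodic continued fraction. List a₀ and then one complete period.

[8; 2, 1, 2, 1, 2, 16]

a₀ = ⌊√70⌋ = 8.
With m₀=0, d₀=1 and mₖ₊₁ = dₖaₖ − mₖ, dₖ₊₁ = (n − mₖ₊₁²)/dₖ, aₖ₊₁ = ⌊(a₀+mₖ₊₁)/dₖ₊₁⌋:
  k=1: m=8, d=6, a=2
  k=2: m=4, d=9, a=1
  k=3: m=5, d=5, a=2
  k=4: m=5, d=9, a=1
  k=5: m=4, d=6, a=2
  k=6: m=8, d=1, a=16
d=1 and a=2a₀=16 at k=6, so the next step gives (m, d) = (8, 6) again — its k=1 value — and the period has length 6.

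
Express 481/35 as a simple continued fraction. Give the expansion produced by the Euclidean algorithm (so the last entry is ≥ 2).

[13; 1, 2, 1, 8]

481 = 13·35 + 26
35 = 1·26 + 9
26 = 2·9 + 8
9 = 1·8 + 1
8 = 8·1 + 0  (stop)
So 481/35 = [13; 1, 2, 1, 8].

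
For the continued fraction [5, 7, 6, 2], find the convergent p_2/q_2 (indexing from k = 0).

Using pₖ = aₖpₖ₋₁ + pₖ₋₂, qₖ = aₖqₖ₋₁ + qₖ₋₂ (with p₋₁=1, p₋₂=0, q₋₁=0, q₋₂=1):
  k=0: a=5, p=5, q=1
  k=1: a=7, p=36, q=7
  k=2: a=6, p=221, q=43

221/43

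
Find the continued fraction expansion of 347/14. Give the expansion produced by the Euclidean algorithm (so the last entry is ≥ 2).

347 = 24×14 + 11
14 = 1×11 + 3
11 = 3×3 + 2
3 = 1×2 + 1
2 = 2×1 + 0  (stop)
So 347/14 = [24; 1, 3, 1, 2].

[24; 1, 3, 1, 2]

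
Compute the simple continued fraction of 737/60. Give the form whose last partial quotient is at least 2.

[12; 3, 1, 1, 8]

737 = 12*60 + 17
60 = 3*17 + 9
17 = 1*9 + 8
9 = 1*8 + 1
8 = 8*1 + 0  (stop)
So 737/60 = [12; 3, 1, 1, 8].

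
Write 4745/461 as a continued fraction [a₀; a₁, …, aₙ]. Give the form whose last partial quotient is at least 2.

4745 = 10×461 + 135
461 = 3×135 + 56
135 = 2×56 + 23
56 = 2×23 + 10
23 = 2×10 + 3
10 = 3×3 + 1
3 = 3×1 + 0  (stop)
So 4745/461 = [10; 3, 2, 2, 2, 3, 3].

[10; 3, 2, 2, 2, 3, 3]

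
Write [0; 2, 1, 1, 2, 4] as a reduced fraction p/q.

22/57

Fold from the inside: start with 4/1.
  2 + 1/4 = 9/4
  1 + 4/9 = 13/9
  1 + 9/13 = 22/13
  2 + 13/22 = 57/22
  0 + 22/57 = 22/57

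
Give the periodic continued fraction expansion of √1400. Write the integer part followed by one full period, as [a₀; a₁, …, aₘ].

a₀ = ⌊√1400⌋ = 37.

[37; 2, 2, 2, 74]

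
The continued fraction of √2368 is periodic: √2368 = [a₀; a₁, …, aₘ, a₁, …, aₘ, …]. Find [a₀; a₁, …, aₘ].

[48; 1, 1, 1, 23, 1, 1, 1, 96]

a₀ = ⌊√2368⌋ = 48.
With m₀=0, d₀=1 and mₖ₊₁ = dₖaₖ − mₖ, dₖ₊₁ = (n − mₖ₊₁²)/dₖ, aₖ₊₁ = ⌊(a₀+mₖ₊₁)/dₖ₊₁⌋:
  k=1: m=48, d=64, a=1
  k=2: m=16, d=33, a=1
  k=3: m=17, d=63, a=1
  k=4: m=46, d=4, a=23
  k=5: m=46, d=63, a=1
  k=6: m=17, d=33, a=1
  k=7: m=16, d=64, a=1
  k=8: m=48, d=1, a=96
d=1 and a=2a₀=96 at k=8, so the next step gives (m, d) = (48, 64) again — its k=1 value — and the period has length 8.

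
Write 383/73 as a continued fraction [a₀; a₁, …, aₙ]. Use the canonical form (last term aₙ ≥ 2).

[5; 4, 18]

383 = 5*73 + 18
73 = 4*18 + 1
18 = 18*1 + 0  (stop)
So 383/73 = [5; 4, 18].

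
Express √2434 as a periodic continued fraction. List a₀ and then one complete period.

a₀ = ⌊√2434⌋ = 49.
With m₀=0, d₀=1 and mₖ₊₁ = dₖaₖ − mₖ, dₖ₊₁ = (n − mₖ₊₁²)/dₖ, aₖ₊₁ = ⌊(a₀+mₖ₊₁)/dₖ₊₁⌋:
  k=1: m=49, d=33, a=2
  k=2: m=17, d=65, a=1
  k=3: m=48, d=2, a=48
  k=4: m=48, d=65, a=1
  k=5: m=17, d=33, a=2
  k=6: m=49, d=1, a=98
d=1 and a=2a₀=98 at k=6, so the next step gives (m, d) = (49, 33) again — its k=1 value — and the period has length 6.

[49; 2, 1, 48, 1, 2, 98]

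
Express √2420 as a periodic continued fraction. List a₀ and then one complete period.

a₀ = ⌊√2420⌋ = 49.

[49; 5, 5, 1, 18, 1, 5, 5, 98]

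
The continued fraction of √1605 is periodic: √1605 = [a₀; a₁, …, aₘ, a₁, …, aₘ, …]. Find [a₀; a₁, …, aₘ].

[40; 16, 80]

a₀ = ⌊√1605⌋ = 40.
With m₀=0, d₀=1 and mₖ₊₁ = dₖaₖ − mₖ, dₖ₊₁ = (n − mₖ₊₁²)/dₖ, aₖ₊₁ = ⌊(a₀+mₖ₊₁)/dₖ₊₁⌋:
  k=1: m=40, d=5, a=16
  k=2: m=40, d=1, a=80
d=1 and a=2a₀=80 at k=2, so the next step gives (m, d) = (40, 5) again — its k=1 value — and the period has length 2.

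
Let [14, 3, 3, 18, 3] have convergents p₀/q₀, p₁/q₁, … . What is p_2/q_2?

Using pₖ = aₖpₖ₋₁ + pₖ₋₂, qₖ = aₖqₖ₋₁ + qₖ₋₂ (with p₋₁=1, p₋₂=0, q₋₁=0, q₋₂=1):
  k=0: a=14, p=14, q=1
  k=1: a=3, p=43, q=3
  k=2: a=3, p=143, q=10

143/10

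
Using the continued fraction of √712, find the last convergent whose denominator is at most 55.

1094/41

√712 = [26; 1, 2, 6, 2, 1, 52, …] (period length 6).
Convergents:
  p_0/q_0 = 26/1
  p_1/q_1 = 27/1
  p_2/q_2 = 80/3
  p_3/q_3 = 507/19
  p_4/q_4 = 1094/41
  p_5/q_5 = 1601/60
q_4 = 41 ≤ 55 < 60 = q_5, so the answer is 1094/41.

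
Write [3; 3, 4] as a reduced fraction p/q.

43/13

Using pₖ = aₖpₖ₋₁ + pₖ₋₂ and qₖ = aₖqₖ₋₁ + qₖ₋₂:
  k=0: a=3, p=3, q=1
  k=1: a=3, p=10, q=3
  k=2: a=4, p=43, q=13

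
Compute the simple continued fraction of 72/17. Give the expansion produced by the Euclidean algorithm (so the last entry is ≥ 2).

72 = 4*17 + 4
17 = 4*4 + 1
4 = 4*1 + 0  (stop)
So 72/17 = [4; 4, 4].

[4; 4, 4]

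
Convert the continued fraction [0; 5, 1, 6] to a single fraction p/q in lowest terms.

7/41

Fold from the inside: start with 6/1.
  1 + 1/6 = 7/6
  5 + 6/7 = 41/7
  0 + 7/41 = 7/41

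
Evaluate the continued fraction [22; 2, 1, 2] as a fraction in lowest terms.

Fold from the inside: start with 2/1.
  1 + 1/2 = 3/2
  2 + 2/3 = 8/3
  22 + 3/8 = 179/8

179/8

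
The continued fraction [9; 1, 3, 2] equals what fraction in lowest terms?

Fold from the inside: start with 2/1.
  3 + 1/2 = 7/2
  1 + 2/7 = 9/7
  9 + 7/9 = 88/9

88/9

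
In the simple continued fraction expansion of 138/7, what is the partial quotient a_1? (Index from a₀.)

1

138 = 19·7 + 5   →  a_0 = 19
7 = 1·5 + 2   →  a_1 = 1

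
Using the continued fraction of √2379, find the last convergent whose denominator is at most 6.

195/4

√2379 = [48; 1, 3, 2, 3, 1, 96, …] (period length 6).
Convergents:
  p_0/q_0 = 48/1
  p_1/q_1 = 49/1
  p_2/q_2 = 195/4
  p_3/q_3 = 439/9
q_2 = 4 ≤ 6 < 9 = q_3, so the answer is 195/4.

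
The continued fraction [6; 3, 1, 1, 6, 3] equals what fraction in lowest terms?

Using pₖ = aₖpₖ₋₁ + pₖ₋₂ and qₖ = aₖqₖ₋₁ + qₖ₋₂:
  k=0: a=6, p=6, q=1
  k=1: a=3, p=19, q=3
  k=2: a=1, p=25, q=4
  k=3: a=1, p=44, q=7
  k=4: a=6, p=289, q=46
  k=5: a=3, p=911, q=145

911/145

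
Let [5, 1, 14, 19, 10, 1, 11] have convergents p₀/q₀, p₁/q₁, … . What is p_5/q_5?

Using pₖ = aₖpₖ₋₁ + pₖ₋₂, qₖ = aₖqₖ₋₁ + qₖ₋₂ (with p₋₁=1, p₋₂=0, q₋₁=0, q₋₂=1):
  k=0: a=5, p=5, q=1
  k=1: a=1, p=6, q=1
  k=2: a=14, p=89, q=15
  k=3: a=19, p=1697, q=286
  k=4: a=10, p=17059, q=2875
  k=5: a=1, p=18756, q=3161

18756/3161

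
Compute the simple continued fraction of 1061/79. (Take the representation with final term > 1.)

[13; 2, 3, 11]

1061 = 13×79 + 34
79 = 2×34 + 11
34 = 3×11 + 1
11 = 11×1 + 0  (stop)
So 1061/79 = [13; 2, 3, 11].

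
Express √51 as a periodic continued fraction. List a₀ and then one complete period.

[7; 7, 14]

a₀ = ⌊√51⌋ = 7.
With m₀=0, d₀=1 and mₖ₊₁ = dₖaₖ − mₖ, dₖ₊₁ = (n − mₖ₊₁²)/dₖ, aₖ₊₁ = ⌊(a₀+mₖ₊₁)/dₖ₊₁⌋:
  k=1: m=7, d=2, a=7
  k=2: m=7, d=1, a=14
d=1 and a=2a₀=14 at k=2, so the next step gives (m, d) = (7, 2) again — its k=1 value — and the period has length 2.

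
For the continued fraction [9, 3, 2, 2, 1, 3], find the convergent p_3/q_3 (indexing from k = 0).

158/17

Using pₖ = aₖpₖ₋₁ + pₖ₋₂, qₖ = aₖqₖ₋₁ + qₖ₋₂ (with p₋₁=1, p₋₂=0, q₋₁=0, q₋₂=1):
  k=0: a=9, p=9, q=1
  k=1: a=3, p=28, q=3
  k=2: a=2, p=65, q=7
  k=3: a=2, p=158, q=17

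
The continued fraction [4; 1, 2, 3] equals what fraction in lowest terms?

Fold from the inside: start with 3/1.
  2 + 1/3 = 7/3
  1 + 3/7 = 10/7
  4 + 7/10 = 47/10

47/10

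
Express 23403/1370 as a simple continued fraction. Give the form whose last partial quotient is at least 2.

[17; 12, 8, 14]

23403 = 17×1370 + 113
1370 = 12×113 + 14
113 = 8×14 + 1
14 = 14×1 + 0  (stop)
So 23403/1370 = [17; 12, 8, 14].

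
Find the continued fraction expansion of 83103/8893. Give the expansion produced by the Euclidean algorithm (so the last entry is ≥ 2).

[9; 2, 1, 9, 19, 16]

83103 = 9×8893 + 3066
8893 = 2×3066 + 2761
3066 = 1×2761 + 305
2761 = 9×305 + 16
305 = 19×16 + 1
16 = 16×1 + 0  (stop)
So 83103/8893 = [9; 2, 1, 9, 19, 16].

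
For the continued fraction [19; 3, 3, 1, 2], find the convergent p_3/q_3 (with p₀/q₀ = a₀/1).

251/13

Using pₖ = aₖpₖ₋₁ + pₖ₋₂, qₖ = aₖqₖ₋₁ + qₖ₋₂ (with p₋₁=1, p₋₂=0, q₋₁=0, q₋₂=1):
  k=0: a=19, p=19, q=1
  k=1: a=3, p=58, q=3
  k=2: a=3, p=193, q=10
  k=3: a=1, p=251, q=13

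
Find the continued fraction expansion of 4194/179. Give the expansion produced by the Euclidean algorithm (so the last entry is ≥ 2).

[23; 2, 3, 12, 2]

4194 = 23×179 + 77
179 = 2×77 + 25
77 = 3×25 + 2
25 = 12×2 + 1
2 = 2×1 + 0  (stop)
So 4194/179 = [23; 2, 3, 12, 2].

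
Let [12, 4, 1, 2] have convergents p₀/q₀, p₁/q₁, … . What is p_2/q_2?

Using pₖ = aₖpₖ₋₁ + pₖ₋₂, qₖ = aₖqₖ₋₁ + qₖ₋₂ (with p₋₁=1, p₋₂=0, q₋₁=0, q₋₂=1):
  k=0: a=12, p=12, q=1
  k=1: a=4, p=49, q=4
  k=2: a=1, p=61, q=5

61/5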